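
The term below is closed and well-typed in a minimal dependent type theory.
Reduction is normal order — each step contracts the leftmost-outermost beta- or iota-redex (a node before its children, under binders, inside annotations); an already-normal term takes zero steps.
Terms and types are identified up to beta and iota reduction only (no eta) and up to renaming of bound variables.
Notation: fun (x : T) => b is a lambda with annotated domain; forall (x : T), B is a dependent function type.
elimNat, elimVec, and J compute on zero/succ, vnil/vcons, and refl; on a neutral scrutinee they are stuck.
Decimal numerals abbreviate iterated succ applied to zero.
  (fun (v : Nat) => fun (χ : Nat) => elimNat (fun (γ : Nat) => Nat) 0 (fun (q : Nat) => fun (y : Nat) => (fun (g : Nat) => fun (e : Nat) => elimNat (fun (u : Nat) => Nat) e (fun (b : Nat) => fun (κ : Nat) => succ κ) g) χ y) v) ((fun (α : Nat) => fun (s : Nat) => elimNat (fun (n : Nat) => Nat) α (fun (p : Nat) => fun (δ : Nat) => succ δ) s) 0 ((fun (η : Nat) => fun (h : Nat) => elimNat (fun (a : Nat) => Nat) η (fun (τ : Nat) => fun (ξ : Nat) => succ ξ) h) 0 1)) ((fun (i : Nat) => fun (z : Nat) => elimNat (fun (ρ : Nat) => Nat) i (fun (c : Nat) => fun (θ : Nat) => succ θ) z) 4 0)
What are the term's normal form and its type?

reduced normal form:
  4
inferred type:
  Nat
observation: the term reaches its normal form after 36 normal-order steps.


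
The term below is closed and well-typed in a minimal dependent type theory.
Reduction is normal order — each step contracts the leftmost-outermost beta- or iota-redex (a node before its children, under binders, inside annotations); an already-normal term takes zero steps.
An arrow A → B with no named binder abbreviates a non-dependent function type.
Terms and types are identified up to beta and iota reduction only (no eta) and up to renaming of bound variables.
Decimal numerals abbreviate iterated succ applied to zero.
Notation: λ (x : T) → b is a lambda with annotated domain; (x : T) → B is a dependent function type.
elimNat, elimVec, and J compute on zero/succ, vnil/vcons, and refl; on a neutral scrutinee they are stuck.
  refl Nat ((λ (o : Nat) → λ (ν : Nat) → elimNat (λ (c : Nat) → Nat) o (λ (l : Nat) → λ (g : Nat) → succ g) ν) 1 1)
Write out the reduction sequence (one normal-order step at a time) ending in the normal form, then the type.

reduction (normal order):
  refl Nat ((λ (o : Nat) → λ (ν : Nat) → elimNat (λ (c : Nat) → Nat) o (λ (l : Nat) → λ (g : Nat) → succ g) ν) 1 1)
  ~> refl Nat ((λ (o : Nat) → elimNat (λ (ν : Nat) → Nat) 1 (λ (c : Nat) → λ (l : Nat) → succ l) o) 1)
  ~> refl Nat (elimNat (λ (o : Nat) → Nat) 1 (λ (ν : Nat) → λ (c : Nat) → succ c) 1)
  ~> refl Nat ((λ (o : Nat) → λ (ν : Nat) → succ ν) 0 (elimNat (λ (c : Nat) → Nat) 1 (λ (l : Nat) → λ (g : Nat) → succ g) 0))
  ~> refl Nat ((λ (o : Nat) → succ o) (elimNat (λ (ν : Nat) → Nat) 1 (λ (c : Nat) → λ (l : Nat) → succ l) 0))
  ~> refl Nat (succ (elimNat (λ (o : Nat) → Nat) 1 (λ (ν : Nat) → λ (c : Nat) → succ c) 0))
  ~> refl Nat 2
inferred type:
  Eq Nat 2 2


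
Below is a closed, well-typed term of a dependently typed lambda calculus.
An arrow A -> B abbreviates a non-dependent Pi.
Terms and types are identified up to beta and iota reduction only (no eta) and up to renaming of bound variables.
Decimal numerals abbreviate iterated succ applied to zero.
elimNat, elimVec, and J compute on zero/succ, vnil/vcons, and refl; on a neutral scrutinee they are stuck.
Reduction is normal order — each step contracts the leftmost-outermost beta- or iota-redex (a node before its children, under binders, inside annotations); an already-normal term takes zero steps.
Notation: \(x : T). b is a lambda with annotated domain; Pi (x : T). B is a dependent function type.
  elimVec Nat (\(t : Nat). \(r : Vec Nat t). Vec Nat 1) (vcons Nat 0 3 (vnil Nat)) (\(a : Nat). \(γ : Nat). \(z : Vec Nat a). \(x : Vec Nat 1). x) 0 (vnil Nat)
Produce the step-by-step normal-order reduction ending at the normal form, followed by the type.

normal-order reduction sequence:
  elimVec Nat (\(t : Nat). \(r : Vec Nat t). Vec Nat 1) (vcons Nat 0 3 (vnil Nat)) (\(a : Nat). \(γ : Nat). \(z : Vec Nat a). \(x : Vec Nat 1). x) 0 (vnil Nat)
  ~> vcons Nat 0 3 (vnil Nat)
type:
  Vec Nat 1


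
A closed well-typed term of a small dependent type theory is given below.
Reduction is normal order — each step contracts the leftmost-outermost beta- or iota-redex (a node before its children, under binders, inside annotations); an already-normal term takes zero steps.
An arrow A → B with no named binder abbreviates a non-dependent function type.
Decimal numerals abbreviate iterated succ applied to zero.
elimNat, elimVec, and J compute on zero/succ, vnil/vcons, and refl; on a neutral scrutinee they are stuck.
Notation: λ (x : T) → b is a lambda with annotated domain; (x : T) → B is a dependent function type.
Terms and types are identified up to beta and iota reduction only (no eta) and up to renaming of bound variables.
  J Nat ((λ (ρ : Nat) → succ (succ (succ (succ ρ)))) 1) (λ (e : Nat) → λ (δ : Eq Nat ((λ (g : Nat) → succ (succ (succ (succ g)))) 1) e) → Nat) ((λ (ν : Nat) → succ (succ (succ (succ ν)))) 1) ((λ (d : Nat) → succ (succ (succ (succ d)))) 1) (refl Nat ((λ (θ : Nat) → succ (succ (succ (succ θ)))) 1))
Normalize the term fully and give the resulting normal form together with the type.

resulting normal form:
  5
inferred type:
  Nat
observation: reduction starts at a J iota-redex, and 2 normal-order steps reach the normal form.


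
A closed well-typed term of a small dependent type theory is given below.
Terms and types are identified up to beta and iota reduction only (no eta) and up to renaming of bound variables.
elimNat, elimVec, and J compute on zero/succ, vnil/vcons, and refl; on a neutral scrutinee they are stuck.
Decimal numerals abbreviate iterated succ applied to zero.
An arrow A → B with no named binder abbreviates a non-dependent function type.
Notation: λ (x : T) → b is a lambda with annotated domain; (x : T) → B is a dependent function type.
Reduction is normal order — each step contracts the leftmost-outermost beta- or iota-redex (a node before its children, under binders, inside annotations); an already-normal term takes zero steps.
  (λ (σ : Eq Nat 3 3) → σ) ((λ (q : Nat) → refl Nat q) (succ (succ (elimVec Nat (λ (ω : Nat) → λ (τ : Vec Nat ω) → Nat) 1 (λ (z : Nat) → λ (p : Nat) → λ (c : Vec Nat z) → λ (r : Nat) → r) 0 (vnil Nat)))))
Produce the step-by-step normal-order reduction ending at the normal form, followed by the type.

normal-order reduction:
  (λ (σ : Eq Nat 3 3) → σ) ((λ (q : Nat) → refl Nat q) (succ (succ (elimVec Nat (λ (ω : Nat) → λ (τ : Vec Nat ω) → Nat) 1 (λ (z : Nat) → λ (p : Nat) → λ (c : Vec Nat z) → λ (r : Nat) → r) 0 (vnil Nat)))))
  ~> (λ (σ : Nat) → refl Nat σ) (succ (succ (elimVec Nat (λ (q : Nat) → λ (ω : Vec Nat q) → Nat) 1 (λ (τ : Nat) → λ (z : Nat) → λ (p : Vec Nat τ) → λ (c : Nat) → c) 0 (vnil Nat))))
  ~> refl Nat (succ (succ (elimVec Nat (λ (σ : Nat) → λ (q : Vec Nat σ) → Nat) 1 (λ (ω : Nat) → λ (τ : Nat) → λ (z : Vec Nat ω) → λ (p : Nat) → p) 0 (vnil Nat))))
  ~> refl Nat 3
the term's type:
  Eq Nat 3 3


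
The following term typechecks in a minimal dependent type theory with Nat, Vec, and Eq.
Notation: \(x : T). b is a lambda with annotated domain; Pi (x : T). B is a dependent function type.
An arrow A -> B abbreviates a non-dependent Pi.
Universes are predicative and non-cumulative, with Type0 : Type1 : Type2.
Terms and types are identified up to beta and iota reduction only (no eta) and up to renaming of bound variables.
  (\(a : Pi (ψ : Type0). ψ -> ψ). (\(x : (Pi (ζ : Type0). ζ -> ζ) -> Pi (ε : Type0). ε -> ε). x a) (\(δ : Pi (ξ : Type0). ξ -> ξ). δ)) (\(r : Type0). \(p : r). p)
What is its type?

type:
  Pi (a : Type0). a -> a


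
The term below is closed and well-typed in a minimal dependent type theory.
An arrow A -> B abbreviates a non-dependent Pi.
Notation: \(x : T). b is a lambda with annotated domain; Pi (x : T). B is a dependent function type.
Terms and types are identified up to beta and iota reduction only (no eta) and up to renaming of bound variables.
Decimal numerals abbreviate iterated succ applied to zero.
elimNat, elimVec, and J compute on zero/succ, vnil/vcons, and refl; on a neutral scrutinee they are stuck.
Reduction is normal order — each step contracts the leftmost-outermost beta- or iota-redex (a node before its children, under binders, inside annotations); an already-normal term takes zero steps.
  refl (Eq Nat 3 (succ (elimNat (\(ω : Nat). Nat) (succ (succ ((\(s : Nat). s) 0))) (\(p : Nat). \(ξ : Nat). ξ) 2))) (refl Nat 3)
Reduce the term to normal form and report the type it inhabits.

resulting normal form:
  refl (Eq Nat 3 3) (refl Nat 3)
the term's type:
  Eq (Eq Nat 3 3) (refl Nat 3) (refl Nat 3)
observation: the leftmost-outermost redex is an elimNat iota-redex, and normalization takes 8 steps.


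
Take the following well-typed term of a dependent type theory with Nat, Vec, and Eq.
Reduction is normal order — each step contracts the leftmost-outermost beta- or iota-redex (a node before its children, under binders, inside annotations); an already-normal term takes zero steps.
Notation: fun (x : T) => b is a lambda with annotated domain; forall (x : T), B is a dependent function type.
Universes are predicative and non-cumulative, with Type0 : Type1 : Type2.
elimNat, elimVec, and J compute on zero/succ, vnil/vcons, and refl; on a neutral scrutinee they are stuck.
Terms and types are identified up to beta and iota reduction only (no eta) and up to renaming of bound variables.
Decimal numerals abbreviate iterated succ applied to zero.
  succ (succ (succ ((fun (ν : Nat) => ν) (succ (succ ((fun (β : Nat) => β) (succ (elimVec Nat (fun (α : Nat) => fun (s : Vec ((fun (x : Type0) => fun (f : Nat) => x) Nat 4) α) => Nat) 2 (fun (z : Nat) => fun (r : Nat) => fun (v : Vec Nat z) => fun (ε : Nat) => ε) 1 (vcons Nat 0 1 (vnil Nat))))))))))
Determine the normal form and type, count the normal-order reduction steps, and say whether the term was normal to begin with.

reduced normal form:
  8
inferred type:
  Nat
reduction steps (normal order): 8
already normal: no
first contracted redex: a beta-redex


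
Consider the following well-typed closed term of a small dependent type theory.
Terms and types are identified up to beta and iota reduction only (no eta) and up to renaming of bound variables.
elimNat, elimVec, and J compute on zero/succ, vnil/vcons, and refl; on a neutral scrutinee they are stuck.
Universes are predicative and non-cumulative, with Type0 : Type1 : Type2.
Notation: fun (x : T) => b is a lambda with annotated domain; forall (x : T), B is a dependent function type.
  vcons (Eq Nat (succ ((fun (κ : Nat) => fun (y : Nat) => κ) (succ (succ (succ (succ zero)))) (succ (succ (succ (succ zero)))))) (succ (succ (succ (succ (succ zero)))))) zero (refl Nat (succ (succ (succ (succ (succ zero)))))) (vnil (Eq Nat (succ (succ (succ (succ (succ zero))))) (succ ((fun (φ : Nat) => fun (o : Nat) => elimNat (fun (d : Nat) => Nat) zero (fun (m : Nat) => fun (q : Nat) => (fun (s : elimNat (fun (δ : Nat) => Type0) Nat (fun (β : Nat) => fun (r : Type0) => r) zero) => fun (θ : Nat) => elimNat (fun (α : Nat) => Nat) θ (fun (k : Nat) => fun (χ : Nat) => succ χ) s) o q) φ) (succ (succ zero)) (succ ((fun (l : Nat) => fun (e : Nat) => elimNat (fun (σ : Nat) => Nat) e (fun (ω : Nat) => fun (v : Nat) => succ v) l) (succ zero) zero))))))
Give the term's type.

inferred type:
  Vec (Eq Nat (succ (succ (succ (succ (succ zero))))) (succ (succ (succ (succ (succ zero)))))) (succ zero)


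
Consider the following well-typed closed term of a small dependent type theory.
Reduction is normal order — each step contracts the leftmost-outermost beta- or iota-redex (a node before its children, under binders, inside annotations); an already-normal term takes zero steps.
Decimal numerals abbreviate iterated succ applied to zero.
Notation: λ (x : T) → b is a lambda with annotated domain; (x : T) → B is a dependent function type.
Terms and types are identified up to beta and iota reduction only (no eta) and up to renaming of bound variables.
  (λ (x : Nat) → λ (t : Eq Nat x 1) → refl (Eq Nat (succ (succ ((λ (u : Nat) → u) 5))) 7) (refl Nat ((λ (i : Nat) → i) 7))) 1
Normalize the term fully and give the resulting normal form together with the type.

reduced normal form:
  λ (x : Eq Nat 1 1) → refl (Eq Nat 7 7) (refl Nat 7)
inferred type:
  (x : Eq Nat 1 1) → Eq (Eq Nat 7 7) (refl Nat 7) (refl Nat 7)
observation: the leftmost-outermost redex is a beta-redex, and normalization takes 3 steps.


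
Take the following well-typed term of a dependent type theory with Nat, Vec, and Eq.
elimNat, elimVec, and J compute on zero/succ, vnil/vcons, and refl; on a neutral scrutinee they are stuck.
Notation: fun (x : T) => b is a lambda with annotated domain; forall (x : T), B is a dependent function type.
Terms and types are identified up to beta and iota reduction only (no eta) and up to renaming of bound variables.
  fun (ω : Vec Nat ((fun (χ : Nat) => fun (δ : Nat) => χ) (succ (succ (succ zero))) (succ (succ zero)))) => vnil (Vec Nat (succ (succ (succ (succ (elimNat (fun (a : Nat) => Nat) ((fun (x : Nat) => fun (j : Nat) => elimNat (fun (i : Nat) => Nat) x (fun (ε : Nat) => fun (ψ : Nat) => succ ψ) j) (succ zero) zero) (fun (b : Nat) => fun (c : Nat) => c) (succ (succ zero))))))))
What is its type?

type:
  forall (ω : Vec Nat (succ (succ (succ zero)))), Vec (Vec Nat (succ (succ (succ (succ (succ zero)))))) zero


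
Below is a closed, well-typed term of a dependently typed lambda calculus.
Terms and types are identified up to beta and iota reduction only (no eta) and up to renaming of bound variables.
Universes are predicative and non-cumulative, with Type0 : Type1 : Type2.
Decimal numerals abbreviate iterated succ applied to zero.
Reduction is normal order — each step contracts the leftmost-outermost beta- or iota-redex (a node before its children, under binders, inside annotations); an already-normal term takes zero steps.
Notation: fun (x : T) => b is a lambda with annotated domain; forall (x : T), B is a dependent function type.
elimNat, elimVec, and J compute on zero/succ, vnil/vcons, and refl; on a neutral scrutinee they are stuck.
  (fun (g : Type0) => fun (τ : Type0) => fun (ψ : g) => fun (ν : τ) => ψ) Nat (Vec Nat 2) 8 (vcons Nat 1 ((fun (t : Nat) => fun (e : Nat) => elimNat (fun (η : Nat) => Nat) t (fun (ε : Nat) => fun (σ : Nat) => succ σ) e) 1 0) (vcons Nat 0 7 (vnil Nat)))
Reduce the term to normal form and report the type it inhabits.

reduced normal form:
  8
type:
  Nat
observation: the term reaches its normal form after 4 normal-order steps.


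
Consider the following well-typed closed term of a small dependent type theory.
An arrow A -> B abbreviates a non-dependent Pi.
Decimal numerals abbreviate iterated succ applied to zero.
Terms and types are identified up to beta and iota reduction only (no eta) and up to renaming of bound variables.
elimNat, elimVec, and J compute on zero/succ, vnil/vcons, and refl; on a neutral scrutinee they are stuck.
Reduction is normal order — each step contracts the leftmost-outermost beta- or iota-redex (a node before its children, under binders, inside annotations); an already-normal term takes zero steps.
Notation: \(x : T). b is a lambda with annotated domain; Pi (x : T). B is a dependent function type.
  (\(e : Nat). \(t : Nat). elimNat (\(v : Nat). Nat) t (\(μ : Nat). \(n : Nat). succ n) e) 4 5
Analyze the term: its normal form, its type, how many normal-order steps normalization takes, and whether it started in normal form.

reduced normal form:
  9
inferred type:
  Nat
normal-order step count: 15
term was already normal: no
first contracted redex: a beta-redex


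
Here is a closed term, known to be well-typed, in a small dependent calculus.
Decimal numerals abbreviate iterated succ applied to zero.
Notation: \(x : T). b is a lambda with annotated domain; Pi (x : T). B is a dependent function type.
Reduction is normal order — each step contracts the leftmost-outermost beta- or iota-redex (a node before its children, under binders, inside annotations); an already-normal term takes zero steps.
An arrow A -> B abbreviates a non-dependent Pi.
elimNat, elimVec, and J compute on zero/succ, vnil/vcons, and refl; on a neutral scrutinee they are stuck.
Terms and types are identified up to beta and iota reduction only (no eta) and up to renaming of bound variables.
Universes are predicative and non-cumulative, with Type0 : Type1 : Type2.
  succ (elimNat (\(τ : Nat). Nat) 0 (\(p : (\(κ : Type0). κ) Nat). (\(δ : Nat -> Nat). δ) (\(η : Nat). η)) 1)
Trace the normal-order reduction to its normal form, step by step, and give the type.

normal-order reduction sequence:
  succ (elimNat (\(τ : Nat). Nat) 0 (\(p : (\(κ : Type0). κ) Nat). (\(δ : Nat -> Nat). δ) (\(η : Nat). η)) 1)
  ~> succ ((\(τ : (\(p : Type0). p) Nat). (\(κ : Nat -> Nat). κ) (\(δ : Nat). δ)) 0 (elimNat (\(η : Nat). Nat) 0 (\(ξ : (\(i : Type0). i) Nat). (\(y : Nat -> Nat). y) (\(d : Nat). d)) 0))
  ~> succ ((\(τ : Nat -> Nat). τ) (\(p : Nat). p) (elimNat (\(κ : Nat). Nat) 0 (\(δ : (\(η : Type0). η) Nat). (\(ξ : Nat -> Nat). ξ) (\(i : Nat). i)) 0))
  ~> succ ((\(τ : Nat). τ) (elimNat (\(p : Nat). Nat) 0 (\(κ : (\(δ : Type0). δ) Nat). (\(η : Nat -> Nat). η) (\(ξ : Nat). ξ)) 0))
  ~> succ (elimNat (\(τ : Nat). Nat) 0 (\(p : (\(κ : Type0). κ) Nat). (\(δ : Nat -> Nat). δ) (\(η : Nat). η)) 0)
  ~> 1
inferred type:
  Nat


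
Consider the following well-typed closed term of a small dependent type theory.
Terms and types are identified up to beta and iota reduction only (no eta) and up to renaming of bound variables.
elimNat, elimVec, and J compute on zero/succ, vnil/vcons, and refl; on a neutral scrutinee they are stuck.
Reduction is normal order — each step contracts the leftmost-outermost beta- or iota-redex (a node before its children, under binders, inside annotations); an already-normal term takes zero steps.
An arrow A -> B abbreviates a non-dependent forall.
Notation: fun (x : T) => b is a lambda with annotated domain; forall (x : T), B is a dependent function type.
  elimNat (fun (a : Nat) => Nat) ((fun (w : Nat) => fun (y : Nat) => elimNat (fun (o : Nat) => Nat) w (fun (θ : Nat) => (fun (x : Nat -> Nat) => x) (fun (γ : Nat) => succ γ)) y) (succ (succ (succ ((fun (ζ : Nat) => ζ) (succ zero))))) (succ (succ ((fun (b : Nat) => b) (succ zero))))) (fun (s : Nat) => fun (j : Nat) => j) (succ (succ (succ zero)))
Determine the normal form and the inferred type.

reduced normal form:
  succ (succ (succ (succ (succ (succ (succ zero))))))
type:
  Nat


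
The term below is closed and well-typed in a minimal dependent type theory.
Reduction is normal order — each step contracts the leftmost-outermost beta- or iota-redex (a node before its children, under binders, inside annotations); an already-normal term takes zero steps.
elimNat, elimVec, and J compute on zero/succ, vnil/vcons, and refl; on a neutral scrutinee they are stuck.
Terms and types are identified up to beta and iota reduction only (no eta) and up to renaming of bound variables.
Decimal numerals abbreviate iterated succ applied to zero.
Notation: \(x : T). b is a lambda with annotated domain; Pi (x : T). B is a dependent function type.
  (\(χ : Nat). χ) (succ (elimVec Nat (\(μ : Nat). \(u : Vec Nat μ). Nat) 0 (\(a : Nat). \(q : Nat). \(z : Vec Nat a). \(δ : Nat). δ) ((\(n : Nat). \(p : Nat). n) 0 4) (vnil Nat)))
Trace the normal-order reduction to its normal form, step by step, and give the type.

normal-order reduction sequence:
  (\(χ : Nat). χ) (succ (elimVec Nat (\(μ : Nat). \(u : Vec Nat μ). Nat) 0 (\(a : Nat). \(q : Nat). \(z : Vec Nat a). \(δ : Nat). δ) ((\(n : Nat). \(p : Nat). n) 0 4) (vnil Nat)))
  ~> succ (elimVec Nat (\(χ : Nat). \(μ : Vec Nat χ). Nat) 0 (\(u : Nat). \(a : Nat). \(q : Vec Nat u). \(z : Nat). z) ((\(δ : Nat). \(n : Nat). δ) 0 4) (vnil Nat))
  ~> 1
the term's type:
  Nat


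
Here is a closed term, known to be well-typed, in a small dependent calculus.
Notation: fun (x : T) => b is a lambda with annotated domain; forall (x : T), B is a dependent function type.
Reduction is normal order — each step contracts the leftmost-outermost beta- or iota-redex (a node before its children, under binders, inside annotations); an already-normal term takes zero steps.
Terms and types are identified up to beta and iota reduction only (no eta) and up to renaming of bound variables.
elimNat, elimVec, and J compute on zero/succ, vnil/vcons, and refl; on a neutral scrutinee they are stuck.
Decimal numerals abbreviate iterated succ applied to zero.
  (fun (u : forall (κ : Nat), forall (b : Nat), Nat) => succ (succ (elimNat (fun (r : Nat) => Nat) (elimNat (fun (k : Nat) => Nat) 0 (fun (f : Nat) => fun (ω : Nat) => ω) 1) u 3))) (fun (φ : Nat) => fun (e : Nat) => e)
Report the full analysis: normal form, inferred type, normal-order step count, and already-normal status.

resulting normal form:
  2
inferred type:
  Nat
steps to reach normal form (normal order): 15
started in normal form: no
first contracted redex: a beta-redex


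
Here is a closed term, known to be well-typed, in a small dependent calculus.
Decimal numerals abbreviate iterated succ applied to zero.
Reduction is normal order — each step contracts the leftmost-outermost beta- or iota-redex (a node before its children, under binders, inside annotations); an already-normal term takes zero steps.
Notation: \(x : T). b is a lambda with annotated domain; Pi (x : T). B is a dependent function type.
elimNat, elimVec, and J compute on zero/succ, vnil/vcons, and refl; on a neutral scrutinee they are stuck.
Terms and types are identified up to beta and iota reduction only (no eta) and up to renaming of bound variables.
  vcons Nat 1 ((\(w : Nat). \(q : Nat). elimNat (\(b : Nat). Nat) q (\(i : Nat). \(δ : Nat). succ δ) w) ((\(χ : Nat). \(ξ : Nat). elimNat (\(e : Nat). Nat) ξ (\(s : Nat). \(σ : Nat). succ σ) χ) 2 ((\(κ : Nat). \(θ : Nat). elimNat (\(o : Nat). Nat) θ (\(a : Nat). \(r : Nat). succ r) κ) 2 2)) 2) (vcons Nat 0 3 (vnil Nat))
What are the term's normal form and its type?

resulting normal form:
  vcons Nat 1 8 (vcons Nat 0 3 (vnil Nat))
type:
  Vec Nat 2


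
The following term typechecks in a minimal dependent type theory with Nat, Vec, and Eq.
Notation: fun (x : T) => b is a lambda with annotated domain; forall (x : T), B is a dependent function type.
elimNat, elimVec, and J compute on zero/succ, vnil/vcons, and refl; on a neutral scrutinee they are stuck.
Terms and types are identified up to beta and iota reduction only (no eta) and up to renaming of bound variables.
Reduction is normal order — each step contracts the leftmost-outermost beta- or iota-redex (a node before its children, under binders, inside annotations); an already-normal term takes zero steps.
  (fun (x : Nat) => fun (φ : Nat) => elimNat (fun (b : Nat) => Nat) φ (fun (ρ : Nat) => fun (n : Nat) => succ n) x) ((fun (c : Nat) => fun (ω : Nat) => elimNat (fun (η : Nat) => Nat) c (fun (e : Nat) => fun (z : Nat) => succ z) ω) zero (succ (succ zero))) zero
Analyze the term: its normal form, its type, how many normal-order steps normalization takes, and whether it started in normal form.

resulting normal form:
  succ (succ zero)
the term's type:
  Nat
steps to reach normal form (normal order): 18
already normal: no
first contracted redex: a beta-redex


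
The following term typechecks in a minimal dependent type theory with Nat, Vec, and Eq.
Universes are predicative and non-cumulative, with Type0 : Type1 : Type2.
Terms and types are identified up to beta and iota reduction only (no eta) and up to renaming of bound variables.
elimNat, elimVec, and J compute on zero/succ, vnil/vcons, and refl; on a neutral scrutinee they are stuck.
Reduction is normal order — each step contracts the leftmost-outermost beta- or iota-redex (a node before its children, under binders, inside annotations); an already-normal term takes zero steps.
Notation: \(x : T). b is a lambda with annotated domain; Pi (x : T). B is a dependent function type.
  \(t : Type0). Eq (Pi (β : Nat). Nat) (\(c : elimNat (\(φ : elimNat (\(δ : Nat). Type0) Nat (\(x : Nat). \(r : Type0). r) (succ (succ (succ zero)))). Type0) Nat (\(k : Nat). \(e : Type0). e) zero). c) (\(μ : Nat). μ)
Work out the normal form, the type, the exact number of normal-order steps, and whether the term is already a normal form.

reduced normal form:
  \(t : Type0). Eq (Pi (β : Nat). Nat) (\(c : Nat). c) (\(φ : Nat). φ)
inferred type:
  Pi (t : Type0). Type0
normal-order step count: 1
started in normal form: no
first redex: an elimNat iota-redex


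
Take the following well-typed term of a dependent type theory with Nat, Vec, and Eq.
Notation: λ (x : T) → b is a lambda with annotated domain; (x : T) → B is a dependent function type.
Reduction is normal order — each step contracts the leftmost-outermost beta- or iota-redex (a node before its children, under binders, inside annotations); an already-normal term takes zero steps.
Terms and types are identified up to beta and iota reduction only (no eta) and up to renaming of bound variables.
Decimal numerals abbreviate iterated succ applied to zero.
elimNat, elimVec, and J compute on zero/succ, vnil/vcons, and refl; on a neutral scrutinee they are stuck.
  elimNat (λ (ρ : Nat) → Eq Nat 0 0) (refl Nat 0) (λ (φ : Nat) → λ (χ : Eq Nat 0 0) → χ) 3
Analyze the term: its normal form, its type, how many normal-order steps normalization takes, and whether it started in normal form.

normal form:
  refl Nat 0
inferred type:
  Eq Nat 0 0
steps to reach normal form (normal order): 10
already normal: no
first contracted redex: an elimNat iota-redex


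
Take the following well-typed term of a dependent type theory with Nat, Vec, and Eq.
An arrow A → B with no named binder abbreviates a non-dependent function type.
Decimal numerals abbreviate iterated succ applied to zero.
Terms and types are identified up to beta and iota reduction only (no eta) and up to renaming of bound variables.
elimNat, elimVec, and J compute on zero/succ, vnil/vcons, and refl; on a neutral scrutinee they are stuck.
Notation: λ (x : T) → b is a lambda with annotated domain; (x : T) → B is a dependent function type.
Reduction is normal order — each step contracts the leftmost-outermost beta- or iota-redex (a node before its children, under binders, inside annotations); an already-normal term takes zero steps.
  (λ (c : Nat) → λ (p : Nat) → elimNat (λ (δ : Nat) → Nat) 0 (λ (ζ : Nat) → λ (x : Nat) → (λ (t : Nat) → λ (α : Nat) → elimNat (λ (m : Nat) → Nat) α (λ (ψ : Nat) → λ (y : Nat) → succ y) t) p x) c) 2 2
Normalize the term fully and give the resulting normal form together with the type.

normal form:
  4
inferred type:
  Nat


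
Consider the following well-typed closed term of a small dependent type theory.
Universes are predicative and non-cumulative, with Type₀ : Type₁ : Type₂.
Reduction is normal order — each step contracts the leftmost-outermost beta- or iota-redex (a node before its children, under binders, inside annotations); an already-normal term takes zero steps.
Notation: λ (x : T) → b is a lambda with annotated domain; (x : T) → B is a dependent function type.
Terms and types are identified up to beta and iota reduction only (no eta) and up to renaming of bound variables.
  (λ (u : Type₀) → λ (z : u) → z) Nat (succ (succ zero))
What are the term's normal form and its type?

normal form:
  succ (succ zero)
inferred type:
  Nat


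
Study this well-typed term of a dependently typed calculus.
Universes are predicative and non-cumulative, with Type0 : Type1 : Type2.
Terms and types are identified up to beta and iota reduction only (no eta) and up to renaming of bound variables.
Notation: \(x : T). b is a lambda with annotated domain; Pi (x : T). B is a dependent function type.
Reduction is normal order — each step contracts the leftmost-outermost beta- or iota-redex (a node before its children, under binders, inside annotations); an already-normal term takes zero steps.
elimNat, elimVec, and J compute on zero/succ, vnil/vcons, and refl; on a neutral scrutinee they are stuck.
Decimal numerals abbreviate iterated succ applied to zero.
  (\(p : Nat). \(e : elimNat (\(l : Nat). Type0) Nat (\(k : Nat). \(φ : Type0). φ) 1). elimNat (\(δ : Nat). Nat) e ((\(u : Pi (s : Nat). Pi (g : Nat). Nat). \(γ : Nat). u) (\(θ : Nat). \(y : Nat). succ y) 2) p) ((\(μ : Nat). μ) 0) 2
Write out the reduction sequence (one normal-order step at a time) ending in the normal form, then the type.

normal-order reduction:
  (\(p : Nat). \(e : elimNat (\(l : Nat). Type0) Nat (\(k : Nat). \(φ : Type0). φ) 1). elimNat (\(δ : Nat). Nat) e ((\(u : Pi (s : Nat). Pi (g : Nat). Nat). \(γ : Nat). u) (\(θ : Nat). \(y : Nat). succ y) 2) p) ((\(μ : Nat). μ) 0) 2
  ~> (\(p : elimNat (\(e : Nat). Type0) Nat (\(l : Nat). \(k : Type0). k) 1). elimNat (\(φ : Nat). Nat) p ((\(δ : Pi (u : Nat). Pi (s : Nat). Nat). \(g : Nat). δ) (\(γ : Nat). \(θ : Nat). succ θ) 2) ((\(y : Nat). y) 0)) 2
  ~> elimNat (\(p : Nat). Nat) 2 ((\(e : Pi (l : Nat). Pi (k : Nat). Nat). \(φ : Nat). e) (\(δ : Nat). \(u : Nat). succ u) 2) ((\(s : Nat). s) 0)
  ~> elimNat (\(p : Nat). Nat) 2 ((\(e : Nat). \(l : Nat). \(k : Nat). succ k) 2) ((\(φ : Nat). φ) 0)
  ~> elimNat (\(p : Nat). Nat) 2 (\(e : Nat). \(l : Nat). succ l) ((\(k : Nat). k) 0)
  ~> elimNat (\(p : Nat). Nat) 2 (\(e : Nat). \(l : Nat). succ l) 0
  ~> 2
the term's type:
  Nat


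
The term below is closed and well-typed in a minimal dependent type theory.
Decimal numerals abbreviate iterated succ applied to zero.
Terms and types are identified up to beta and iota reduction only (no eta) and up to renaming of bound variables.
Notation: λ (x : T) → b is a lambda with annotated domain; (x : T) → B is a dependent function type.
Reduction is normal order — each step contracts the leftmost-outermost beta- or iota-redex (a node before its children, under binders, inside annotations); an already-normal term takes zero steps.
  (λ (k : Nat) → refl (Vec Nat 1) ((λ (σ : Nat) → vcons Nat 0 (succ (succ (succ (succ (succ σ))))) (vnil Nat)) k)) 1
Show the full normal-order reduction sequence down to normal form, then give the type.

normal-order reduction:
  (λ (k : Nat) → refl (Vec Nat 1) ((λ (σ : Nat) → vcons Nat 0 (succ (succ (succ (succ (succ σ))))) (vnil Nat)) k)) 1
  ~> refl (Vec Nat 1) ((λ (k : Nat) → vcons Nat 0 (succ (succ (succ (succ (succ k))))) (vnil Nat)) 1)
  ~> refl (Vec Nat 1) (vcons Nat 0 6 (vnil Nat))
type:
  Eq (Vec Nat 1) (vcons Nat 0 6 (vnil Nat)) (vcons Nat 0 6 (vnil Nat))


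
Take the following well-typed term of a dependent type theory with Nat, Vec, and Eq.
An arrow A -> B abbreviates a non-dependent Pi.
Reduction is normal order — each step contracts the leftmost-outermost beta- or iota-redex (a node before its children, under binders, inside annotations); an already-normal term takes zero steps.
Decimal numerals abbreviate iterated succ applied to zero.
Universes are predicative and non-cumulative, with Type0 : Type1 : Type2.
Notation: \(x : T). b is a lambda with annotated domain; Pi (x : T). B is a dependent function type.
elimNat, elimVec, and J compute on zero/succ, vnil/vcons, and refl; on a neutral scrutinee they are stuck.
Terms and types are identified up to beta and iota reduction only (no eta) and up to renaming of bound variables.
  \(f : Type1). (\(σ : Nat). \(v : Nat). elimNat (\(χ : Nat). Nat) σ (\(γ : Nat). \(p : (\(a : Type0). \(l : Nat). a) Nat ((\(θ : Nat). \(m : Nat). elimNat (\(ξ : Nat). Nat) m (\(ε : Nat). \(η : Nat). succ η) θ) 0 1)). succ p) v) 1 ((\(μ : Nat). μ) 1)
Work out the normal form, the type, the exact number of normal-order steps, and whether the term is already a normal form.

resulting normal form:
  \(f : Type1). 2
type:
  Type1 -> Nat
steps to reach normal form (normal order): 9
started in normal form: no
first redex: a beta-redex


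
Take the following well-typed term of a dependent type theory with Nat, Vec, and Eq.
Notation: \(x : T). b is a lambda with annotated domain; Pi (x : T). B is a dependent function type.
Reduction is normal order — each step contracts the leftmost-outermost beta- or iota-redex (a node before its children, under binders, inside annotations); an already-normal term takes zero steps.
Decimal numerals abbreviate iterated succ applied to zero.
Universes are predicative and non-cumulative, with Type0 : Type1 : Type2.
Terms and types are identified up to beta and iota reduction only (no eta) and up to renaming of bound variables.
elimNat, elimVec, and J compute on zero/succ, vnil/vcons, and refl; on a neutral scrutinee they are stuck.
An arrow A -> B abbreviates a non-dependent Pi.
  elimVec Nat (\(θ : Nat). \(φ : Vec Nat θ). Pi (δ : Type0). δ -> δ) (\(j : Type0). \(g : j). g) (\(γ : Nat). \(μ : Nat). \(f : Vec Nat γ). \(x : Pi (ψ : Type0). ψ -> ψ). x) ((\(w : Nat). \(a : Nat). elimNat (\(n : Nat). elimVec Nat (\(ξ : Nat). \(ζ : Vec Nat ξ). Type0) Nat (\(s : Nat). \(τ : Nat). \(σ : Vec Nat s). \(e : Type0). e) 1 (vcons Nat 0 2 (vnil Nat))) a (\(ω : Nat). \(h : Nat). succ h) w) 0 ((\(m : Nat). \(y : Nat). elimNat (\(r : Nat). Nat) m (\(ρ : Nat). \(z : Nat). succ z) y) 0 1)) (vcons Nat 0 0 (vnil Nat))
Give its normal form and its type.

reduced normal form:
  \(θ : Type0). \(φ : θ). φ
type:
  Pi (θ : Type0). θ -> θ
observation: 6 normal-order steps normalize the term, beginning with an elimVec iota-redex.


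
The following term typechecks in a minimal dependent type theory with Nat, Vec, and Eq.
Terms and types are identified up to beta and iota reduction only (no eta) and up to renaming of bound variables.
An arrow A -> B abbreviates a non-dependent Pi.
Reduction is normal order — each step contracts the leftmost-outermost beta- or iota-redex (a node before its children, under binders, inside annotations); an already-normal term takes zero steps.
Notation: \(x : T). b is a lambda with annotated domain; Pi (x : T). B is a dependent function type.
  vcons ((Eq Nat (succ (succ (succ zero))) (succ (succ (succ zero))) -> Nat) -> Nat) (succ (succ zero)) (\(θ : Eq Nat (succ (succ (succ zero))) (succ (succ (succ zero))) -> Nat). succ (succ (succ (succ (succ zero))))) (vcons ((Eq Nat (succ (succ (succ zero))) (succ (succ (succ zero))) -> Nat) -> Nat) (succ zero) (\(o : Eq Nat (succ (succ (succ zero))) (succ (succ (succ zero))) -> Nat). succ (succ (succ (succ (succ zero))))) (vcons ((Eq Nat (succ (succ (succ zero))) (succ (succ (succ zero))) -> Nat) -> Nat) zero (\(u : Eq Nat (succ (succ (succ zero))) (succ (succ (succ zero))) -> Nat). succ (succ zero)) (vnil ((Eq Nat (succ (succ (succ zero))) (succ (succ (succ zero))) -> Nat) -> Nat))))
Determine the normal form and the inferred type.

reduced normal form:
  vcons ((Eq Nat (succ (succ (succ zero))) (succ (succ (succ zero))) -> Nat) -> Nat) (succ (succ zero)) (\(θ : Eq Nat (succ (succ (succ zero))) (succ (succ (succ zero))) -> Nat). succ (succ (succ (succ (succ zero))))) (vcons ((Eq Nat (succ (succ (succ zero))) (succ (succ (succ zero))) -> Nat) -> Nat) (succ zero) (\(o : Eq Nat (succ (succ (succ zero))) (succ (succ (succ zero))) -> Nat). succ (succ (succ (succ (succ zero))))) (vcons ((Eq Nat (succ (succ (succ zero))) (succ (succ (succ zero))) -> Nat) -> Nat) zero (\(u : Eq Nat (succ (succ (succ zero))) (succ (succ (succ zero))) -> Nat). succ (succ zero)) (vnil ((Eq Nat (succ (succ (succ zero))) (succ (succ (succ zero))) -> Nat) -> Nat))))
type:
  Vec ((Eq Nat (succ (succ (succ zero))) (succ (succ (succ zero))) -> Nat) -> Nat) (succ (succ (succ zero)))
observation: no redex remains anywhere in the term; it is its own normal form.


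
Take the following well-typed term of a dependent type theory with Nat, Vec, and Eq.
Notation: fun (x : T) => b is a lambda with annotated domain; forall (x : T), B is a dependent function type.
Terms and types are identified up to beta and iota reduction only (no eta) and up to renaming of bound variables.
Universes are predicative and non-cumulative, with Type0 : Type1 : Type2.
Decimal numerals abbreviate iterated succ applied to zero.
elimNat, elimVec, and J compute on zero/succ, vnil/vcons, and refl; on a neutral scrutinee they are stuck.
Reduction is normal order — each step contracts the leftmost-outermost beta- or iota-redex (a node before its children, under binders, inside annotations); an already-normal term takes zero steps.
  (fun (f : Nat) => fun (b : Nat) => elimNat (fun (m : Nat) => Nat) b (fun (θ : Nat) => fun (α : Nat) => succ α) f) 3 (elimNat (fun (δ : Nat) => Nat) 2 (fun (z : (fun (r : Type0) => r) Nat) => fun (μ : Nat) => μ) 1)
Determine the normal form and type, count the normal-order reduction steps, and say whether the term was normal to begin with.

resulting normal form:
  5
type:
  Nat
normal-order step count: 16
already normal: no
first contracted redex: a beta-redex


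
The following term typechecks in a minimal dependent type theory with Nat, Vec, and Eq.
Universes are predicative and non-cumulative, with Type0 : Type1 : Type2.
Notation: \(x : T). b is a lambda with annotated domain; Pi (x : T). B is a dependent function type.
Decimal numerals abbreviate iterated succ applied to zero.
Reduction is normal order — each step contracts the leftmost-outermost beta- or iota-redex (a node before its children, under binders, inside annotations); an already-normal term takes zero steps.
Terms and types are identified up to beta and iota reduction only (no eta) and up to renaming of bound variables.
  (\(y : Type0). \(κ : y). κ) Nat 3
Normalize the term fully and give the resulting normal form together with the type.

reduced normal form:
  3
inferred type:
  Nat


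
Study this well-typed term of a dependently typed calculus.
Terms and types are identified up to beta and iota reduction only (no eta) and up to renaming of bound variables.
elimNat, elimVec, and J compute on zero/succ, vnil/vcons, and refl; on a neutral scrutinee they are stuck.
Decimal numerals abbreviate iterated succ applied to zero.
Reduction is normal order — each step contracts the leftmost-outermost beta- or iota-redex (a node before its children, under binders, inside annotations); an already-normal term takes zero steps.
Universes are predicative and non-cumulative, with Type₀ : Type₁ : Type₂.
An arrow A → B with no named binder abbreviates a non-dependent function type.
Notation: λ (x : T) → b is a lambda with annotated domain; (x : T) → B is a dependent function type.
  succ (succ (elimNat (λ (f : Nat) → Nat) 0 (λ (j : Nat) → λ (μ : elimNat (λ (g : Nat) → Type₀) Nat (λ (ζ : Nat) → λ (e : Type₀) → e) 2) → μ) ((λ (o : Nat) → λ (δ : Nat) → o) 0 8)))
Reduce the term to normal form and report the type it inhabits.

resulting normal form:
  2
inferred type:
  Nat
observation: 10 normal-order steps normalize the term, beginning with an elimNat iota-redex.


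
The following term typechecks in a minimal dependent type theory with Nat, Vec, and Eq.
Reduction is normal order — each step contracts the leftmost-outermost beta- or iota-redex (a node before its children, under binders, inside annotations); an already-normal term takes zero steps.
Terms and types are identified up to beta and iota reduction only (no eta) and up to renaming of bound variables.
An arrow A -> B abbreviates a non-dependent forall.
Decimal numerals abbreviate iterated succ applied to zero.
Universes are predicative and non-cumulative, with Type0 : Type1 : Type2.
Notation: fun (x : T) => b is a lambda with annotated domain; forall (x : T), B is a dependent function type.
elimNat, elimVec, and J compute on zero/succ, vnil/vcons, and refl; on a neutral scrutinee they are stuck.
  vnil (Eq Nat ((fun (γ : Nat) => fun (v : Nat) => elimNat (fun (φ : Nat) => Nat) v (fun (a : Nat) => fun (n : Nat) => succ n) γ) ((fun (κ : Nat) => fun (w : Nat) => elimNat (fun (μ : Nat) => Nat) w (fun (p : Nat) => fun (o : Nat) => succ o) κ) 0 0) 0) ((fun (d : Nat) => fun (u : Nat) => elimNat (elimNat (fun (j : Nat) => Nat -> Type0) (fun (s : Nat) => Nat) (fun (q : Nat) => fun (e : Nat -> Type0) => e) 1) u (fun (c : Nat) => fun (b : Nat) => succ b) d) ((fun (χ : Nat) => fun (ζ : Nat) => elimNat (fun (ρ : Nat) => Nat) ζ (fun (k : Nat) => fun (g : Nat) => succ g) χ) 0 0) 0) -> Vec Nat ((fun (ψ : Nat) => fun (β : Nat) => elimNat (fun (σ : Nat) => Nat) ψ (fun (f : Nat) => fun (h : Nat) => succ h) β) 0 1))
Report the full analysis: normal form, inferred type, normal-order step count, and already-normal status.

reduced normal form:
  vnil (Eq Nat 0 0 -> Vec Nat 1)
inferred type:
  Vec (Eq Nat 0 0 -> Vec Nat 1) 0
steps to reach normal form (normal order): 22
already normal: no
first redex: a beta-redex
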